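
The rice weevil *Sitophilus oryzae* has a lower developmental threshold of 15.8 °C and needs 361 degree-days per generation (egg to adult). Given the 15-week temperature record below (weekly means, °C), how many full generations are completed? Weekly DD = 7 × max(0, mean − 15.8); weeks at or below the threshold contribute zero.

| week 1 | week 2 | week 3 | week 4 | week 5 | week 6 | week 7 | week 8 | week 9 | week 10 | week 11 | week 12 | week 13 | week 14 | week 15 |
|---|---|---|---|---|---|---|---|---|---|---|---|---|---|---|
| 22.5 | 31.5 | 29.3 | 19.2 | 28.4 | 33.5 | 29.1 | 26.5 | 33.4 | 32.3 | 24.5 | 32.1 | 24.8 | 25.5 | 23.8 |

3 generations

Weekly DD (7 × max(0, T̄ − 15.8)): 46.9, 109.9, 94.5, 23.8, 88.2, 123.9, 93.1, 74.9, 123.2, 115.5, 60.9, 114.1, 63.0, 67.9, 56.0.
Season total = 1255.8 DD.
Complete generations = ⌊1255.8 / 361⌋ = 3.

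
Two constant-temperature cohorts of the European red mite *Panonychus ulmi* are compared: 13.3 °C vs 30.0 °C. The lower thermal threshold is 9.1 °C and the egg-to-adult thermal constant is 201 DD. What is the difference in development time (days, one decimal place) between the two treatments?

At 13.3 °C: 201 / (13.3 − 9.1) = 201 / 4.2 = 47.857 d.
At 30.0 °C: 201 / (30.0 − 9.1) = 201 / 20.9 = 9.617 d.
Difference = |47.857 − 9.617| = 38.240 ≈ 38.2 days.

38.2 days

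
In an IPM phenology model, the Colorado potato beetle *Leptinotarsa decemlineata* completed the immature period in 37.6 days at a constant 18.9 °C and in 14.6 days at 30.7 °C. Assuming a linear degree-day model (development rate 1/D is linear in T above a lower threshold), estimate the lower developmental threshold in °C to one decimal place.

11.4 °C

Under the model K = D·(T − T_b), so D₁·(T₁ − T_b) = D₂·(T₂ − T_b).
37.6·(18.9 − T_b) = 14.6·(30.7 − T_b)
T_b = (37.6·18.9 − 14.6·30.7) / (37.6 − 14.6) = 262.42 / 23.0 = 11.410 °C ≈ 11.4 °C.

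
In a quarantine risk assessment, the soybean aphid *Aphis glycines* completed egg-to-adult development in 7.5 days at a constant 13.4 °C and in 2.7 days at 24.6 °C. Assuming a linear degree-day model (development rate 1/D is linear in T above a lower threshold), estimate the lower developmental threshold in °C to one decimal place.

7.1 °C

Under the model K = D·(T − T_b), so D₁·(T₁ − T_b) = D₂·(T₂ − T_b).
7.5·(13.4 − T_b) = 2.7·(24.6 − T_b)
T_b = (7.5·13.4 − 2.7·24.6) / (7.5 − 2.7) = 34.08 / 4.8 = 7.100 °C ≈ 7.1 °C.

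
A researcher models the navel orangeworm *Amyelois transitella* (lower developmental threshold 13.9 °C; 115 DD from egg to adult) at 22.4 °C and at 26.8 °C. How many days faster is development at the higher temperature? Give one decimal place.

4.6 days

At 22.4 °C: 115 / (22.4 − 13.9) = 115 / 8.5 = 13.529 d.
At 26.8 °C: 115 / (26.8 − 13.9) = 115 / 12.9 = 8.915 d.
Difference = |13.529 − 8.915| = 4.615 ≈ 4.6 days.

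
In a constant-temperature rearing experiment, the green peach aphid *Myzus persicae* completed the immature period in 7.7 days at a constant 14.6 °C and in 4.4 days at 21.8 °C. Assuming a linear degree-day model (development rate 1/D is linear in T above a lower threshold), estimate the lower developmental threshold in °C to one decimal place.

Linear rate model ⇒ the product D·(T − T_b) is constant across temperatures.
7.7·(14.6 − T_b) = 4.4·(21.8 − T_b)
T_b = (7.7·14.6 − 4.4·21.8) / (7.7 − 4.4) = 16.50 / 3.3 = 5.000 °C ≈ 5.0 °C.

5.0 °C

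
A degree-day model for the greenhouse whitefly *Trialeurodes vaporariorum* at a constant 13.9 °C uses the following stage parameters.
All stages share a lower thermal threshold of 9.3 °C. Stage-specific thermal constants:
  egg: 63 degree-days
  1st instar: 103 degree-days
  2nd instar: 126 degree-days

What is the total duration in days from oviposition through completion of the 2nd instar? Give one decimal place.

Daily accumulation at 13.9 °C = 13.9 − 9.3 = 4.6 DD/day.
Total K = 63 + 103 + 126 = 292 DD.
Total duration = 292 / 4.6 = 63.478 ≈ 63.5 days.

63.5 days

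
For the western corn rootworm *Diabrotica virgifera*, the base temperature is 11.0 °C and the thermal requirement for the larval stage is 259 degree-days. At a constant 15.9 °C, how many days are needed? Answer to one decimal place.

Daily accumulation = 15.9 − 11.0 = 4.9 DD/day.
Duration = 259 / 4.9 = 52.857 ≈ 52.9 days.

52.9 days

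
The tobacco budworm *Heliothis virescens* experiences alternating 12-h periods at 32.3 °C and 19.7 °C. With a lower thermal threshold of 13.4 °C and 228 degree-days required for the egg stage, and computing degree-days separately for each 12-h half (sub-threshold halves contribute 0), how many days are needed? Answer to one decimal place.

Day half: max(0, 32.3 − 13.4) × 0.5 = 18.9 × 0.5 = 9.45 DD.
Night half: max(0, 19.7 − 13.4) × 0.5 = 6.3 × 0.5 = 3.15 DD.
Per 24 h: 12.60 DD/day.
Duration = 228 / 12.60 = 18.095 ≈ 18.1 days.

18.1 days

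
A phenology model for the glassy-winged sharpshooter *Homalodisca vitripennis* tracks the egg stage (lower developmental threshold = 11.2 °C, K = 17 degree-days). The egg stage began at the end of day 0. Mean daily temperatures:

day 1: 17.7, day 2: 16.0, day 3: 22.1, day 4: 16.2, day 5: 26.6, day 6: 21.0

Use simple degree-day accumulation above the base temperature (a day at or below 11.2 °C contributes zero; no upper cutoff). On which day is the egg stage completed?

day 3

Daily DD above 11.2 °C: 6.5, 4.8, 10.9, 5.0, 15.4, 9.8.
Cumulative: 6.5, 11.3, 22.2, 27.2, 42.6, 52.4.
The total first reaches 17 DD on day 3.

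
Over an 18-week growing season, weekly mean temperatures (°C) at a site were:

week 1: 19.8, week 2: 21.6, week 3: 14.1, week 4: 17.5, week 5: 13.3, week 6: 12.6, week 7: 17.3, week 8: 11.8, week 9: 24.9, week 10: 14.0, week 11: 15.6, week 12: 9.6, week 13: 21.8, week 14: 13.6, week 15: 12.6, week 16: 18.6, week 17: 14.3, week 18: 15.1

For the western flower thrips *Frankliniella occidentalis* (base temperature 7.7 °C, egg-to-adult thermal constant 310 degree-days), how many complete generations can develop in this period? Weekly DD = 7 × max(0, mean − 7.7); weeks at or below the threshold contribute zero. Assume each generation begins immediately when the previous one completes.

Weekly DD (7 × max(0, T̄ − 7.7)): 84.7, 97.3, 44.8, 68.6, 39.2, 34.3, 67.2, 28.7, 120.4, 44.1, 55.3, 13.3, 98.7, 41.3, 34.3, 76.3, 46.2, 51.8.
Season total = 1046.5 DD.
Complete generations = ⌊1046.5 / 310⌋ = 3.

3 generations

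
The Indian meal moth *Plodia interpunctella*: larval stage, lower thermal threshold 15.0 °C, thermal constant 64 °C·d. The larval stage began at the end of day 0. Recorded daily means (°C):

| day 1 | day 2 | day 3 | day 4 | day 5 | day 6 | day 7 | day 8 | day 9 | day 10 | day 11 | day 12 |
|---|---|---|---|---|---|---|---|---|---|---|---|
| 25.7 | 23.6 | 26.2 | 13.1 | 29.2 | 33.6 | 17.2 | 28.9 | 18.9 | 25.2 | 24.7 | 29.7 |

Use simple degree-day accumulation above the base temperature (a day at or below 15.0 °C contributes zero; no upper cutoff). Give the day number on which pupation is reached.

Daily DD above 15.0 °C: 10.7, 8.6, 11.2, 0.0, 14.2, 18.6, 2.2, 13.9, 3.9, 10.2, 9.7, 14.7.
Cumulative: 10.7, 19.3, 30.5, 30.5, 44.7, 63.3, 65.5, 79.4, 83.3, 93.5, 103.2, 117.9.
The total first reaches 64 DD on day 7.

day 7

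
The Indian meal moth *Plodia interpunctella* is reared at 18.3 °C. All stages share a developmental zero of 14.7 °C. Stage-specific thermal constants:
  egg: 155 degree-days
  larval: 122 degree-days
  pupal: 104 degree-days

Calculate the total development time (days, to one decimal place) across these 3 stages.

Daily accumulation at 18.3 °C = 18.3 − 14.7 = 3.6 DD/day.
Total K = 155 + 122 + 104 = 381 DD.
Total duration = 381 / 3.6 = 105.833 ≈ 105.8 days.

105.8 days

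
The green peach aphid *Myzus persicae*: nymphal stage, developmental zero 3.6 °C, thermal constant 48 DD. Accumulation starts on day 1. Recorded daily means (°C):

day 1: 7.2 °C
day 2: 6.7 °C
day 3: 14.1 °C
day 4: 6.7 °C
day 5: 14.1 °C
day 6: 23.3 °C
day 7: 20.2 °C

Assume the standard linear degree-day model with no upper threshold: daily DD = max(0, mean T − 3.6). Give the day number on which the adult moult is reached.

day 6

Daily DD above 3.6 °C: 3.6, 3.1, 10.5, 3.1, 10.5, 19.7, 16.6.
Cumulative: 3.6, 6.7, 17.2, 20.3, 30.8, 50.5, 67.1.
The total first reaches 48 DD on day 6.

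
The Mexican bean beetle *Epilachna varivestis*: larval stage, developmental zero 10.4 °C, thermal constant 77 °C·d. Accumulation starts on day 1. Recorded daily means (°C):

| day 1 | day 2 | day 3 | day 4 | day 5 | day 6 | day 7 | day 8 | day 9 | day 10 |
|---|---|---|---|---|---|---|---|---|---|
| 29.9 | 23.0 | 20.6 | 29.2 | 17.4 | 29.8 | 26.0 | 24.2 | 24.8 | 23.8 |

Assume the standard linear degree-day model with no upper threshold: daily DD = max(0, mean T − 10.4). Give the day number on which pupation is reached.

day 6

Daily DD above 10.4 °C: 19.5, 12.6, 10.2, 18.8, 7.0, 19.4, 15.6, 13.8, 14.4, 13.4.
Cumulative: 19.5, 32.1, 42.3, 61.1, 68.1, 87.5, 103.1, 116.9, 131.3, 144.7.
The total first reaches 77 DD on day 6.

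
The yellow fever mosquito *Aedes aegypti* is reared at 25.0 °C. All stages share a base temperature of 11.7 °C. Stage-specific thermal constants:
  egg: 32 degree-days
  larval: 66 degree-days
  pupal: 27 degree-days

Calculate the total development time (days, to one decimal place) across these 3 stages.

9.4 days

Daily accumulation at 25.0 °C = 25.0 − 11.7 = 13.3 DD/day.
Total K = 32 + 66 + 27 = 125 DD.
Total duration = 125 / 13.3 = 9.398 ≈ 9.4 days.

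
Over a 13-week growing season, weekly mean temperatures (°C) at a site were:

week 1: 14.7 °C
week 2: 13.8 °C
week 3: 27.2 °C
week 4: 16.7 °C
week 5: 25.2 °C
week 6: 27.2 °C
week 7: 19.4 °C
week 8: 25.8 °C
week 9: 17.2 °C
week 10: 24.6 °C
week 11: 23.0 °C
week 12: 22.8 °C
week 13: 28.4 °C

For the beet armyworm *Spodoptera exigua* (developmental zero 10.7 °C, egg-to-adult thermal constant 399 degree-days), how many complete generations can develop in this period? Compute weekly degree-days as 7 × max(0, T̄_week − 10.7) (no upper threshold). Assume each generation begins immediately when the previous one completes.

2 generations

Weekly DD (7 × max(0, T̄ − 10.7)): 28.0, 21.7, 115.5, 42.0, 101.5, 115.5, 60.9, 105.7, 45.5, 97.3, 86.1, 84.7, 123.9.
Season total = 1028.3 DD.
Complete generations = ⌊1028.3 / 399⌋ = 2.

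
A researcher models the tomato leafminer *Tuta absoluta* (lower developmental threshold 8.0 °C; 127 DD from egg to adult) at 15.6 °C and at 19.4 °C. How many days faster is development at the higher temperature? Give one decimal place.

At 15.6 °C: 127 / (15.6 − 8.0) = 127 / 7.6 = 16.711 d.
At 19.4 °C: 127 / (19.4 − 8.0) = 127 / 11.4 = 11.140 d.
Difference = |16.711 − 11.140| = 5.570 ≈ 5.6 days.

5.6 days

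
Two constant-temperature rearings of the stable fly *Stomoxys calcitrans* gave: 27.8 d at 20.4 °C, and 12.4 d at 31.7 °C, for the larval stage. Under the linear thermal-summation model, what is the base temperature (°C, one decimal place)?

Linear rate model ⇒ the product D·(T − T_b) is constant across temperatures.
27.8·(20.4 − T_b) = 12.4·(31.7 − T_b)
T_b = (27.8·20.4 − 12.4·31.7) / (27.8 − 12.4) = 174.04 / 15.4 = 11.301 °C ≈ 11.3 °C.

11.3 °C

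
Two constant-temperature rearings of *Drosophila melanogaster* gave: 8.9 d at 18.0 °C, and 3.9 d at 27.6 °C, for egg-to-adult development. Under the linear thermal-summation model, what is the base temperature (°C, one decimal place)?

10.5 °C

Linear rate model ⇒ the product D·(T − T_b) is constant across temperatures.
8.9·(18.0 − T_b) = 3.9·(27.6 − T_b)
T_b = (8.9·18.0 − 3.9·27.6) / (8.9 − 3.9) = 52.56 / 5.0 = 10.512 °C ≈ 10.5 °C.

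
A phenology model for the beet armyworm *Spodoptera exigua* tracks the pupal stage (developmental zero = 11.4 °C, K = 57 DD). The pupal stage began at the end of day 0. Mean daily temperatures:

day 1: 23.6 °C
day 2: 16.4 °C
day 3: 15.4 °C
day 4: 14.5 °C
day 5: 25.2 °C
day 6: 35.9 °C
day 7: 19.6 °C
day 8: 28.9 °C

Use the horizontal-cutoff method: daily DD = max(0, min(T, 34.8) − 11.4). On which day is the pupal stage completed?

Daily DD above 11.4 °C (capped at 23.4): 12.2, 5.0, 4.0, 3.1, 13.8, 23.4, 8.2, 17.5.
Cumulative: 12.2, 17.2, 21.2, 24.3, 38.1, 61.5, 69.7, 87.2.
The total first reaches 57 DD on day 6.

day 6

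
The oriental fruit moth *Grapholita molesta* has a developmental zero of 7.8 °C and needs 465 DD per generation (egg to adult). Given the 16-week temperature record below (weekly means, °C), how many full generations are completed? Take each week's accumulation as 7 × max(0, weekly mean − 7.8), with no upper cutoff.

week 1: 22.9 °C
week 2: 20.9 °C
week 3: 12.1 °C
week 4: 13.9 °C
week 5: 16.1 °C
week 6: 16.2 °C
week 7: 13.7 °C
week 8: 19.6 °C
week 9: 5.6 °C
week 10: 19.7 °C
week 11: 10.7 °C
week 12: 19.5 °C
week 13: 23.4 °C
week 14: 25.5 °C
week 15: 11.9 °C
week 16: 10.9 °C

2 generations

Weekly DD (7 × max(0, T̄ − 7.8)): 105.7, 91.7, 30.1, 42.7, 58.1, 58.8, 41.3, 82.6, 0.0, 83.3, 20.3, 81.9, 109.2, 123.9, 28.7, 21.7.
Season total = 980.0 DD.
Complete generations = ⌊980.0 / 465⌋ = 2.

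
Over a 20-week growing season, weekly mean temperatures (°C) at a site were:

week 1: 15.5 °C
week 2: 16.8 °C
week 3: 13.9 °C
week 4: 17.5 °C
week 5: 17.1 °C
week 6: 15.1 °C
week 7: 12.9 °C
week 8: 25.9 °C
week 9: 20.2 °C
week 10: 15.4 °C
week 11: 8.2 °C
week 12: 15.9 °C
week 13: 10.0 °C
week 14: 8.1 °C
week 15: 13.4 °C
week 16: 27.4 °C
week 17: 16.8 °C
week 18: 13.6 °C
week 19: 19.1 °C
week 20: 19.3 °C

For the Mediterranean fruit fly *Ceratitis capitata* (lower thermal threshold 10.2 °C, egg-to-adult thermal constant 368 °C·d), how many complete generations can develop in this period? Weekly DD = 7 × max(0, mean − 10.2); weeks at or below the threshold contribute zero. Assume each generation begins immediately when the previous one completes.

Weekly DD (7 × max(0, T̄ − 10.2)): 37.1, 46.2, 25.9, 51.1, 48.3, 34.3, 18.9, 109.9, 70.0, 36.4, 0.0, 39.9, 0.0, 0.0, 22.4, 120.4, 46.2, 23.8, 62.3, 63.7.
Season total = 856.8 DD.
Complete generations = ⌊856.8 / 368⌋ = 2.

2 generations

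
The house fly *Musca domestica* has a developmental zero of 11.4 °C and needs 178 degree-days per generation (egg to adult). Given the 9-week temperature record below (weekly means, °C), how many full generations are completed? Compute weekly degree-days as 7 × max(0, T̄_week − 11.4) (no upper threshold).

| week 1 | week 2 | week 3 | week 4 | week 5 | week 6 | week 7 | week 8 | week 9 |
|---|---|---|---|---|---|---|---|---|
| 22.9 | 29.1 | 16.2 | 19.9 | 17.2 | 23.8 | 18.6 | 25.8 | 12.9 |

3 generations

Weekly DD (7 × max(0, T̄ − 11.4)): 80.5, 123.9, 33.6, 59.5, 40.6, 86.8, 50.4, 100.8, 10.5.
Season total = 586.6 DD.
Complete generations = ⌊586.6 / 178⌋ = 3.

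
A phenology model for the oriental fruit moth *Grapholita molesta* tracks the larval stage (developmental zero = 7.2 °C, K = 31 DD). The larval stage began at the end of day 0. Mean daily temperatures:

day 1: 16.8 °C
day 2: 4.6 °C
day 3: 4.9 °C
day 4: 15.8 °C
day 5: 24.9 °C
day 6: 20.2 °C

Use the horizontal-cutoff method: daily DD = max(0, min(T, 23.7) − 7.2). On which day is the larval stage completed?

Daily DD above 7.2 °C (capped at 16.5): 9.6, 0.0, 0.0, 8.6, 16.5, 13.0.
Cumulative: 9.6, 9.6, 9.6, 18.2, 34.7, 47.7.
The total first reaches 31 DD on day 5.

day 5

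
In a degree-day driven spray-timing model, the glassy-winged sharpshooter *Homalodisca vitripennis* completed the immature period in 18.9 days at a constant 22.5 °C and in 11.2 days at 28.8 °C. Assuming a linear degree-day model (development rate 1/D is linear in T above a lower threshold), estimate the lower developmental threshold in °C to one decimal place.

Under the model K = D·(T − T_b), so D₁·(T₁ − T_b) = D₂·(T₂ − T_b).
18.9·(22.5 − T_b) = 11.2·(28.8 − T_b)
T_b = (18.9·22.5 − 11.2·28.8) / (18.9 − 11.2) = 102.69 / 7.7 = 13.336 °C ≈ 13.3 °C.

13.3 °C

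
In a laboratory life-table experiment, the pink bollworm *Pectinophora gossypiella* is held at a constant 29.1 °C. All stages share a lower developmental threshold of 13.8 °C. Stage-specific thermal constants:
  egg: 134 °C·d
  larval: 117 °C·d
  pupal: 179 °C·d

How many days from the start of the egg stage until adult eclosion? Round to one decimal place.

28.1 days

Daily accumulation at 29.1 °C = 29.1 − 13.8 = 15.3 DD/day.
Total K = 134 + 117 + 179 = 430 DD.
Total duration = 430 / 15.3 = 28.105 ≈ 28.1 days.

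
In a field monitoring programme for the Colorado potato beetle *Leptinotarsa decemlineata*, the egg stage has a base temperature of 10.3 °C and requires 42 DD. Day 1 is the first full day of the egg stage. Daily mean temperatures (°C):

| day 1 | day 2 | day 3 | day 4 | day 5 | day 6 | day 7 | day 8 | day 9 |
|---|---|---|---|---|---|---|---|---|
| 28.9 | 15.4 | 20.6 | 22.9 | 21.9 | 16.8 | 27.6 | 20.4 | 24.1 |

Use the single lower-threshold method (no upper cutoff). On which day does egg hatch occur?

day 4

Daily DD above 10.3 °C: 18.6, 5.1, 10.3, 12.6, 11.6, 6.5, 17.3, 10.1, 13.8.
Cumulative: 18.6, 23.7, 34.0, 46.6, 58.2, 64.7, 82.0, 92.1, 105.9.
The total first reaches 42 DD on day 4.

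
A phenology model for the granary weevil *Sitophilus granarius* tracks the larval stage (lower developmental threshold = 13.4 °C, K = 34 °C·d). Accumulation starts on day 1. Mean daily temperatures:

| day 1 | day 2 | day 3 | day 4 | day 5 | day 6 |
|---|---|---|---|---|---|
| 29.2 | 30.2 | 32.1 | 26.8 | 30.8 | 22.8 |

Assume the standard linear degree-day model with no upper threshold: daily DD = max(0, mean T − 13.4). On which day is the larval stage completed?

Daily DD above 13.4 °C: 15.8, 16.8, 18.7, 13.4, 17.4, 9.4.
Cumulative: 15.8, 32.6, 51.3, 64.7, 82.1, 91.5.
The total first reaches 34 DD on day 3.

day 3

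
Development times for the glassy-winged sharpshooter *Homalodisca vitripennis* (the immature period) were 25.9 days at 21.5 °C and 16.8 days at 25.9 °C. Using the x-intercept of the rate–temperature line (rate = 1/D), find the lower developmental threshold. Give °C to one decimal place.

Equal thermal constants: D₁(T₁ − T_b) = D₂(T₂ − T_b).
25.9·(21.5 − T_b) = 16.8·(25.9 − T_b)
T_b = (25.9·21.5 − 16.8·25.9) / (25.9 − 16.8) = 121.73 / 9.1 = 13.377 °C ≈ 13.4 °C.

13.4 °C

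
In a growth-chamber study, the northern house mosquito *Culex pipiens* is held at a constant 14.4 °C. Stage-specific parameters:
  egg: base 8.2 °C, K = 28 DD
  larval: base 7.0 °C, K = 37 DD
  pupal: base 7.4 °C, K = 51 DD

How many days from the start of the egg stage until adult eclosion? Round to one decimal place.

egg: 28 / (14.4 − 8.2) = 28 / 6.2 = 4.516 d.
larval: 37 / (14.4 − 7.0) = 37 / 7.4 = 5.000 d.
pupal: 51 / (14.4 − 7.4) = 51 / 7.0 = 7.286 d.
Sum = 16.802 ≈ 16.8 days.

16.8 days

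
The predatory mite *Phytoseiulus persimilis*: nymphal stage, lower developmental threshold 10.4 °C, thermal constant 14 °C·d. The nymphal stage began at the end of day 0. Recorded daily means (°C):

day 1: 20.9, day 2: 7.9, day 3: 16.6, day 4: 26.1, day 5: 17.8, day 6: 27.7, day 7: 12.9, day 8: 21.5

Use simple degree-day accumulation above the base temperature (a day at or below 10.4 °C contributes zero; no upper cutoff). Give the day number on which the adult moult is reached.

day 3

Daily DD above 10.4 °C: 10.5, 0.0, 6.2, 15.7, 7.4, 17.3, 2.5, 11.1.
Cumulative: 10.5, 10.5, 16.7, 32.4, 39.8, 57.1, 59.6, 70.7.
The total first reaches 14 DD on day 3.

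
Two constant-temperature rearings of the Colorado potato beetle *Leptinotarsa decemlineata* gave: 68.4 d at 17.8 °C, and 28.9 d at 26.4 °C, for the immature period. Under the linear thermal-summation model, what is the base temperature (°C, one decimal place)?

11.5 °C

Under the model K = D·(T − T_b), so D₁·(T₁ − T_b) = D₂·(T₂ − T_b).
68.4·(17.8 − T_b) = 28.9·(26.4 − T_b)
T_b = (68.4·17.8 − 28.9·26.4) / (68.4 − 28.9) = 454.56 / 39.5 = 11.508 °C ≈ 11.5 °C.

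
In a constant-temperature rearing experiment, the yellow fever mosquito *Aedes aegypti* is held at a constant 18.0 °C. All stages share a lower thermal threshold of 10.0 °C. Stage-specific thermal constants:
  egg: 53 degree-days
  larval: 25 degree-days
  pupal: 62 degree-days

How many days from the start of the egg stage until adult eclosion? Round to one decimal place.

17.5 days

Daily accumulation at 18.0 °C = 18.0 − 10.0 = 8.0 DD/day.
Total K = 53 + 25 + 62 = 140 DD.
Total duration = 140 / 8.0 = 17.500 ≈ 17.5 days.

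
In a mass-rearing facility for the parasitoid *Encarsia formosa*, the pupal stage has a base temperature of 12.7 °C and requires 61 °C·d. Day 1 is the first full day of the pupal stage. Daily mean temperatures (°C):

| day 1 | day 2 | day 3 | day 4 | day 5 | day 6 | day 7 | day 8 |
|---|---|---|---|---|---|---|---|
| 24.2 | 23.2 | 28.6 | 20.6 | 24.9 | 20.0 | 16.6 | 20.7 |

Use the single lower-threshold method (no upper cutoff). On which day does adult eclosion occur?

day 6

Daily DD above 12.7 °C: 11.5, 10.5, 15.9, 7.9, 12.2, 7.3, 3.9, 8.0.
Cumulative: 11.5, 22.0, 37.9, 45.8, 58.0, 65.3, 69.2, 77.2.
The total first reaches 61 DD on day 6.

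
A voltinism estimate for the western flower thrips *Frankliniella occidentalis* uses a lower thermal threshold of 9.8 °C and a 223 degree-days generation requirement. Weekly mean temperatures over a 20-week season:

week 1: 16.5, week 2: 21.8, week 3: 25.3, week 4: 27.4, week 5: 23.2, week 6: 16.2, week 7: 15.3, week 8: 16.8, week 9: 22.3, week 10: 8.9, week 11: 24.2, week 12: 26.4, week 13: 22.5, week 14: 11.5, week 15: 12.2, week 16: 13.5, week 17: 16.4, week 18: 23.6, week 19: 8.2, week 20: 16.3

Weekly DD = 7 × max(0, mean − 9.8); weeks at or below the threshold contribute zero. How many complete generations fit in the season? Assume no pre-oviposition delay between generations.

5 generations

Weekly DD (7 × max(0, T̄ − 9.8)): 46.9, 84.0, 108.5, 123.2, 93.8, 44.8, 38.5, 49.0, 87.5, 0.0, 100.8, 116.2, 88.9, 11.9, 16.8, 25.9, 46.2, 96.6, 0.0, 45.5.
Season total = 1225.0 DD.
Complete generations = ⌊1225.0 / 223⌋ = 5.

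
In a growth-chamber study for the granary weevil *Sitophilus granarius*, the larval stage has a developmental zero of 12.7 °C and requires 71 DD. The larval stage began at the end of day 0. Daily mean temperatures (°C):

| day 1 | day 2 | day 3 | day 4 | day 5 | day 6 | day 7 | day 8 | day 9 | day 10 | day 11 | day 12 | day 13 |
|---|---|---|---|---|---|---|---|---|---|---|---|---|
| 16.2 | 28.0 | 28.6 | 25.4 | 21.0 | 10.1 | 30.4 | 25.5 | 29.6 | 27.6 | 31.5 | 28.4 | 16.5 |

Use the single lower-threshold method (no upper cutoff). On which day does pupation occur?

Daily DD above 12.7 °C: 3.5, 15.3, 15.9, 12.7, 8.3, 0.0, 17.7, 12.8, 16.9, 14.9, 18.8, 15.7, 3.8.
Cumulative: 3.5, 18.8, 34.7, 47.4, 55.7, 55.7, 73.4, 86.2, 103.1, 118.0, 136.8, 152.5, 156.3.
The total first reaches 71 DD on day 7.

day 7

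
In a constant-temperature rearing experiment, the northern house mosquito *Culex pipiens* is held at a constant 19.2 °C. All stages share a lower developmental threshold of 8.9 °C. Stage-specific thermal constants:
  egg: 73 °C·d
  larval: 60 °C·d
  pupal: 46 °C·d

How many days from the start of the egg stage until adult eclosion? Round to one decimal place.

Daily accumulation at 19.2 °C = 19.2 − 8.9 = 10.3 DD/day.
Total K = 73 + 60 + 46 = 179 DD.
Total duration = 179 / 10.3 = 17.379 ≈ 17.4 days.

17.4 days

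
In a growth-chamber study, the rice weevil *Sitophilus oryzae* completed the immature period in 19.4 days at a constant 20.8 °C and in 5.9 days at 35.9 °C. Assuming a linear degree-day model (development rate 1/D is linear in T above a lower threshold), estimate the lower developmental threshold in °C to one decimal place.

Equal thermal constants: D₁(T₁ − T_b) = D₂(T₂ − T_b).
19.4·(20.8 − T_b) = 5.9·(35.9 − T_b)
T_b = (19.4·20.8 − 5.9·35.9) / (19.4 − 5.9) = 191.71 / 13.5 = 14.201 °C ≈ 14.2 °C.

14.2 °C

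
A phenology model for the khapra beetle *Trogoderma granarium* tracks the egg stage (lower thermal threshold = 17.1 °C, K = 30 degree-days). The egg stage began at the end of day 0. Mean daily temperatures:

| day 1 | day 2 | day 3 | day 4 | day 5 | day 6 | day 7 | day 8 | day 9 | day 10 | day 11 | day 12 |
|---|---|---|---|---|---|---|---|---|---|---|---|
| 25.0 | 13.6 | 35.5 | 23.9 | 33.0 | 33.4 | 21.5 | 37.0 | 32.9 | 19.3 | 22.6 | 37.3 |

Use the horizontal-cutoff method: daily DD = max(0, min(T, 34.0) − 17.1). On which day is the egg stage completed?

Daily DD above 17.1 °C (capped at 16.9): 7.9, 0.0, 16.9, 6.8, 15.9, 16.3, 4.4, 16.9, 15.8, 2.2, 5.5, 16.9.
Cumulative: 7.9, 7.9, 24.8, 31.6, 47.5, 63.8, 68.2, 85.1, 100.9, 103.1, 108.6, 125.5.
The total first reaches 30 DD on day 4.

day 4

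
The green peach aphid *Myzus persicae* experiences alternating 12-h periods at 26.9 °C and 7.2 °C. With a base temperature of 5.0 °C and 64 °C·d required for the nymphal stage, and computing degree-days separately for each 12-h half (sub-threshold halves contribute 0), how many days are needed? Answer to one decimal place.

Day half: max(0, 26.9 − 5.0) × 0.5 = 21.9 × 0.5 = 10.95 DD.
Night half: max(0, 7.2 − 5.0) × 0.5 = 2.2 × 0.5 = 1.10 DD.
Per 24 h: 12.05 DD/day.
Duration = 64 / 12.05 = 5.311 ≈ 5.3 days.

5.3 days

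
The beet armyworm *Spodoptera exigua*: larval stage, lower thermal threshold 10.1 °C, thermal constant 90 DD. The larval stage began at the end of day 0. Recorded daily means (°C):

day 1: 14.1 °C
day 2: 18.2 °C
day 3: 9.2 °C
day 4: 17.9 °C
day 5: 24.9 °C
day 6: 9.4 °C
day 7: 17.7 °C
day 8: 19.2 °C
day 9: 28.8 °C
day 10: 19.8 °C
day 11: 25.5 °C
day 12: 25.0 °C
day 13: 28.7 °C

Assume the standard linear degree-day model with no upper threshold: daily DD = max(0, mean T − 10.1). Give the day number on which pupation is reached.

Daily DD above 10.1 °C: 4.0, 8.1, 0.0, 7.8, 14.8, 0.0, 7.6, 9.1, 18.7, 9.7, 15.4, 14.9, 18.6.
Cumulative: 4.0, 12.1, 12.1, 19.9, 34.7, 34.7, 42.3, 51.4, 70.1, 79.8, 95.2, 110.1, 128.7.
The total first reaches 90 DD on day 11.

day 11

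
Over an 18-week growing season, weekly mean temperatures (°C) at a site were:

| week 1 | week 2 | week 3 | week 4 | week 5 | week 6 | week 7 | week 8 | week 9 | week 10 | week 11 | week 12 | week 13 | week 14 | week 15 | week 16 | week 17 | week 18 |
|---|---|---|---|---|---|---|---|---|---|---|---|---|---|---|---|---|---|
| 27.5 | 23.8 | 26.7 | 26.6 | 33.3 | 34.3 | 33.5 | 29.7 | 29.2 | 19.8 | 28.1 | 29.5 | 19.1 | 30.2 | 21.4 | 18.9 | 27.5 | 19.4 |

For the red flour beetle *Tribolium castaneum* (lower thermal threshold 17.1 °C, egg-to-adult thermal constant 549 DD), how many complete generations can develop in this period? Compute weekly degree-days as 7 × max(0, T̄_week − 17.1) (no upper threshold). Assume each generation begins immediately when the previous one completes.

Weekly DD (7 × max(0, T̄ − 17.1)): 72.8, 46.9, 67.2, 66.5, 113.4, 120.4, 114.8, 88.2, 84.7, 18.9, 77.0, 86.8, 14.0, 91.7, 30.1, 12.6, 72.8, 16.1.
Season total = 1194.9 DD.
Complete generations = ⌊1194.9 / 549⌋ = 2.

2 generations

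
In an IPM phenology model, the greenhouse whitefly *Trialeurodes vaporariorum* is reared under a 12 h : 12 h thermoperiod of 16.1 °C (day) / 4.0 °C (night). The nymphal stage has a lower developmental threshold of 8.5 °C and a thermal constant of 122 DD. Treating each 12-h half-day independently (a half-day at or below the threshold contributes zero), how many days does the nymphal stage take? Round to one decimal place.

32.1 days

Day half: max(0, 16.1 − 8.5) × 0.5 = 7.6 × 0.5 = 3.80 DD.
Night half: max(0, 4.0 − 8.5) × 0.5 = 0.0 × 0.5 = 0.00 DD.
Per 24 h: 3.80 DD/day.
Duration = 122 / 3.80 = 32.105 ≈ 32.1 days.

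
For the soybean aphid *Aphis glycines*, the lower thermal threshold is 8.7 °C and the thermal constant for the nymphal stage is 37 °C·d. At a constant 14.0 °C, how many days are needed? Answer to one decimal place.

Daily accumulation = 14.0 − 8.7 = 5.3 DD/day.
Duration = 37 / 5.3 = 6.981 ≈ 7.0 days.

7.0 days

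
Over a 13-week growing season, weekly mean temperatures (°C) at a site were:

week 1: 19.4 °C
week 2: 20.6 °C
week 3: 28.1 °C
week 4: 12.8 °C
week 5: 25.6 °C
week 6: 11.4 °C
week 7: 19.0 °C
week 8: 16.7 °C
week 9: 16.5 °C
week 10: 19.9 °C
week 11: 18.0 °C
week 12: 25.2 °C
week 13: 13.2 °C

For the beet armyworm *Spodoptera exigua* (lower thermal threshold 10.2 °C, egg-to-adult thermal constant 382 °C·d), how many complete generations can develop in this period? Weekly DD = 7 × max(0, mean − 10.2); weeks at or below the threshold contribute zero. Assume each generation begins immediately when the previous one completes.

Weekly DD (7 × max(0, T̄ − 10.2)): 64.4, 72.8, 125.3, 18.2, 107.8, 8.4, 61.6, 45.5, 44.1, 67.9, 54.6, 105.0, 21.0.
Season total = 796.6 DD.
Complete generations = ⌊796.6 / 382⌋ = 2.

2 generations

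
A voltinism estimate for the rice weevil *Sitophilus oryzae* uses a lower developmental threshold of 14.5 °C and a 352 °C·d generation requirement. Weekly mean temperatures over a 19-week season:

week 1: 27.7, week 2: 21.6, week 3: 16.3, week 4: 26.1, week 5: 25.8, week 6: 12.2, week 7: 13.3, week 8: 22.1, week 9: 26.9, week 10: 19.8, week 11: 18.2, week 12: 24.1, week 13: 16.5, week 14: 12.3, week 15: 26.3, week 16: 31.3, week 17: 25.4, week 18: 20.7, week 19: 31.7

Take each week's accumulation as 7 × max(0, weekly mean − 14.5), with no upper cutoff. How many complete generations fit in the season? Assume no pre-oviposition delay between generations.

Weekly DD (7 × max(0, T̄ − 14.5)): 92.4, 49.7, 12.6, 81.2, 79.1, 0.0, 0.0, 53.2, 86.8, 37.1, 25.9, 67.2, 14.0, 0.0, 82.6, 117.6, 76.3, 43.4, 120.4.
Season total = 1039.5 DD.
Complete generations = ⌊1039.5 / 352⌋ = 2.

2 generations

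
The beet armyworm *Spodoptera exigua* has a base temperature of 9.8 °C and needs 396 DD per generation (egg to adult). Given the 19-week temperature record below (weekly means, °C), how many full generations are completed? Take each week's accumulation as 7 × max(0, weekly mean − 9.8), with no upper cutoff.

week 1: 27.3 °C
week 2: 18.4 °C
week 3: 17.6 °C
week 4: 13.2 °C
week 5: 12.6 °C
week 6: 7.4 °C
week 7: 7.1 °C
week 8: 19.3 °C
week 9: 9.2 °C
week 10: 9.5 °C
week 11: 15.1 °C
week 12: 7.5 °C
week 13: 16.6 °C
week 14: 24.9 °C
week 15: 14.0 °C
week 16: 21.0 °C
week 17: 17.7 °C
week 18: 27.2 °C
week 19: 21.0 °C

Weekly DD (7 × max(0, T̄ − 9.8)): 122.5, 60.2, 54.6, 23.8, 19.6, 0.0, 0.0, 66.5, 0.0, 0.0, 37.1, 0.0, 47.6, 105.7, 29.4, 78.4, 55.3, 121.8, 78.4.
Season total = 900.9 DD.
Complete generations = ⌊900.9 / 396⌋ = 2.

2 generations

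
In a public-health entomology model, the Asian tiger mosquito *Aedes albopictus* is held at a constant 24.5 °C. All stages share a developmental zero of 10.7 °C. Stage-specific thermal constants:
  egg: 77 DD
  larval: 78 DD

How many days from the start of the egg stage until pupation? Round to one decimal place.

Daily accumulation at 24.5 °C = 24.5 − 10.7 = 13.8 DD/day.
Total K = 77 + 78 = 155 DD.
Total duration = 155 / 13.8 = 11.232 ≈ 11.2 days.

11.2 days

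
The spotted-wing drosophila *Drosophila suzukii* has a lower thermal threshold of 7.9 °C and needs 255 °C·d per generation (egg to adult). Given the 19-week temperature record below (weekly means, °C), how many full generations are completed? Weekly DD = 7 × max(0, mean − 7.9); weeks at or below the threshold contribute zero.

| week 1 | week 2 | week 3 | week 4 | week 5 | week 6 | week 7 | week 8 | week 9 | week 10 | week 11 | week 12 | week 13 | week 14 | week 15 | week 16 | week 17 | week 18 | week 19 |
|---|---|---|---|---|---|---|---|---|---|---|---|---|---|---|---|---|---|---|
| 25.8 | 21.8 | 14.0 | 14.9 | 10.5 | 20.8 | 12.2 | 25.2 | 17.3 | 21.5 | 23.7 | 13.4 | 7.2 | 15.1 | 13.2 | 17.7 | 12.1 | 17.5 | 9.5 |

Weekly DD (7 × max(0, T̄ − 7.9)): 125.3, 97.3, 42.7, 49.0, 18.2, 90.3, 30.1, 121.1, 65.8, 95.2, 110.6, 38.5, 0.0, 50.4, 37.1, 68.6, 29.4, 67.2, 11.2.
Season total = 1148.0 DD.
Complete generations = ⌊1148.0 / 255⌋ = 4.

4 generations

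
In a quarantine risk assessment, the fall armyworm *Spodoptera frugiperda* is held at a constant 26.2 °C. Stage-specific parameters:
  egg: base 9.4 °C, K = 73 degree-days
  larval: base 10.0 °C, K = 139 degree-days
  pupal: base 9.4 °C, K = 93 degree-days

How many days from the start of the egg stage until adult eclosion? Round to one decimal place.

egg: 73 / (26.2 − 9.4) = 73 / 16.8 = 4.345 d.
larval: 139 / (26.2 − 10.0) = 139 / 16.2 = 8.580 d.
pupal: 93 / (26.2 − 9.4) = 93 / 16.8 = 5.536 d.
Sum = 18.461 ≈ 18.5 days.

18.5 days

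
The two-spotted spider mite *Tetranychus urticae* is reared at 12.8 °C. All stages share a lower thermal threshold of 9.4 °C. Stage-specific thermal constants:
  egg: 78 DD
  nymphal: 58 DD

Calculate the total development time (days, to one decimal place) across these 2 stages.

Daily accumulation at 12.8 °C = 12.8 − 9.4 = 3.4 DD/day.
Total K = 78 + 58 = 136 DD.
Total duration = 136 / 3.4 = 40.000 ≈ 40.0 days.

40.0 days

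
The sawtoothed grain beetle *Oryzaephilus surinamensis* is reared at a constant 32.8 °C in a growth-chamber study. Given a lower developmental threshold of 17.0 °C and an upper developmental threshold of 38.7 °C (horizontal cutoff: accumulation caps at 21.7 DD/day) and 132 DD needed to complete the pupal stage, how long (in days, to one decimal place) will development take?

Daily accumulation = 32.8 − 17.0 = 15.8 DD/day.
Duration = 132 / 15.8 = 8.354 ≈ 8.4 days.

8.4 days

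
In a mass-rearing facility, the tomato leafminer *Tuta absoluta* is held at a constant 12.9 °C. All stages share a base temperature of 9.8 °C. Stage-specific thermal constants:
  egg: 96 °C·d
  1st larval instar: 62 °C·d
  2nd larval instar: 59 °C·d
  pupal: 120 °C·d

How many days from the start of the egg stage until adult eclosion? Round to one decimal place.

Daily accumulation at 12.9 °C = 12.9 − 9.8 = 3.1 DD/day.
Total K = 96 + 62 + 59 + 120 = 337 DD.
Total duration = 337 / 3.1 = 108.710 ≈ 108.7 days.

108.7 days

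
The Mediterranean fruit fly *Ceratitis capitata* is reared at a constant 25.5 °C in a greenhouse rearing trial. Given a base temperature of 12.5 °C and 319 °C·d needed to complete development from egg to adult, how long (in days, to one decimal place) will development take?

24.5 days

Daily accumulation = 25.5 − 12.5 = 13.0 DD/day.
Duration = 319 / 13.0 = 24.538 ≈ 24.5 days.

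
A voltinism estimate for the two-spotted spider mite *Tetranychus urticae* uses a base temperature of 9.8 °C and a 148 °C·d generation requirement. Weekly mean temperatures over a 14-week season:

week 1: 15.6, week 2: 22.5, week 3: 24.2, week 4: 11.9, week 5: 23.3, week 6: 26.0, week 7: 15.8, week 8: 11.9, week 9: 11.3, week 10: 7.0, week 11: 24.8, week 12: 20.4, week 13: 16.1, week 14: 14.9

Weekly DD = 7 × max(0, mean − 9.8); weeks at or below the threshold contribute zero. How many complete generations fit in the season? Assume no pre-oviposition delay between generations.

5 generations

Weekly DD (7 × max(0, T̄ − 9.8)): 40.6, 88.9, 100.8, 14.7, 94.5, 113.4, 42.0, 14.7, 10.5, 0.0, 105.0, 74.2, 44.1, 35.7.
Season total = 779.1 DD.
Complete generations = ⌊779.1 / 148⌋ = 5.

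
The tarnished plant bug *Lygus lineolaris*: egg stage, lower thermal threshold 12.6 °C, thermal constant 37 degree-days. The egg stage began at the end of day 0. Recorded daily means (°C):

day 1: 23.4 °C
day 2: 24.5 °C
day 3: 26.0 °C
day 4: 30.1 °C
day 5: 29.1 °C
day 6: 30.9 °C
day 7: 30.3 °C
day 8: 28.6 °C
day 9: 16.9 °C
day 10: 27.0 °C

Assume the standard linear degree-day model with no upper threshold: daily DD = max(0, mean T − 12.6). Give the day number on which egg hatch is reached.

day 4

Daily DD above 12.6 °C: 10.8, 11.9, 13.4, 17.5, 16.5, 18.3, 17.7, 16.0, 4.3, 14.4.
Cumulative: 10.8, 22.7, 36.1, 53.6, 70.1, 88.4, 106.1, 122.1, 126.4, 140.8.
The total first reaches 37 DD on day 4.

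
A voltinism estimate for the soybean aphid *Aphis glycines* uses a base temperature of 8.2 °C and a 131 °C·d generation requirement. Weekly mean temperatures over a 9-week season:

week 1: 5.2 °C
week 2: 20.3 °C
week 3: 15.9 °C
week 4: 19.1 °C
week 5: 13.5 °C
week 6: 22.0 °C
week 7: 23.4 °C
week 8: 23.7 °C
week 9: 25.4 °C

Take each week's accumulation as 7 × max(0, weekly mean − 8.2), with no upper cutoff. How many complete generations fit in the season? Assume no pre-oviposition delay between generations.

Weekly DD (7 × max(0, T̄ − 8.2)): 0.0, 84.7, 53.9, 76.3, 37.1, 96.6, 106.4, 108.5, 120.4.
Season total = 683.9 DD.
Complete generations = ⌊683.9 / 131⌋ = 5.

5 generations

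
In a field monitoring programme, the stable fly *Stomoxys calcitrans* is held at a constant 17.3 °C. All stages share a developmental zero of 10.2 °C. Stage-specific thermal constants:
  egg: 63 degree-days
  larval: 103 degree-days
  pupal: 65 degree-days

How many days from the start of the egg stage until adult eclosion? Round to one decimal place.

32.5 days

Daily accumulation at 17.3 °C = 17.3 − 10.2 = 7.1 DD/day.
Total K = 63 + 103 + 65 = 231 DD.
Total duration = 231 / 7.1 = 32.535 ≈ 32.5 days.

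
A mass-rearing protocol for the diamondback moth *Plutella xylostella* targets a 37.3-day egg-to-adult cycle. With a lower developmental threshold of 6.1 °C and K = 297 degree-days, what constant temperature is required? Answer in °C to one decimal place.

Required daily accumulation = 297 / 37.3 = 7.962 DD/day.
T = T_base + 7.962 = 6.1 + 7.962 = 14.062 ≈ 14.1 °C.

14.1 °C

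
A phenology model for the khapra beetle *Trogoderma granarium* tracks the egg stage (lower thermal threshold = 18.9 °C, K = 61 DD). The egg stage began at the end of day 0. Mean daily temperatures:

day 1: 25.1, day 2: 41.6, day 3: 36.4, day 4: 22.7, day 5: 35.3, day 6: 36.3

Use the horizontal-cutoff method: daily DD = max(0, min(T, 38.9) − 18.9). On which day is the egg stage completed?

Daily DD above 18.9 °C (capped at 20.0): 6.2, 20.0, 17.5, 3.8, 16.4, 17.4.
Cumulative: 6.2, 26.2, 43.7, 47.5, 63.9, 81.3.
The total first reaches 61 DD on day 5.

day 5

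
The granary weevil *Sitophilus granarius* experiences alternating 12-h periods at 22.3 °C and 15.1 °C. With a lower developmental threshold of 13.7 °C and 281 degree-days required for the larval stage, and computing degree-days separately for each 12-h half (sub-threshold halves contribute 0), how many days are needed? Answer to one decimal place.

56.2 days

Day half: max(0, 22.3 − 13.7) × 0.5 = 8.6 × 0.5 = 4.30 DD.
Night half: max(0, 15.1 − 13.7) × 0.5 = 1.4 × 0.5 = 0.70 DD.
Per 24 h: 5.00 DD/day.
Duration = 281 / 5.00 = 56.200 ≈ 56.2 days.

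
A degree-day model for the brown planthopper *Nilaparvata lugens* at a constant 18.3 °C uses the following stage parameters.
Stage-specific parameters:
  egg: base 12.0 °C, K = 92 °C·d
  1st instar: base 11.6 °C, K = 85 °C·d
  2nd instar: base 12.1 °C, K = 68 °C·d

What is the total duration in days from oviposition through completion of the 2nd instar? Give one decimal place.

38.3 days

egg: 92 / (18.3 − 12.0) = 92 / 6.3 = 14.603 d.
1st instar: 85 / (18.3 − 11.6) = 85 / 6.7 = 12.687 d.
2nd instar: 68 / (18.3 − 12.1) = 68 / 6.2 = 10.968 d.
Sum = 38.257 ≈ 38.3 days.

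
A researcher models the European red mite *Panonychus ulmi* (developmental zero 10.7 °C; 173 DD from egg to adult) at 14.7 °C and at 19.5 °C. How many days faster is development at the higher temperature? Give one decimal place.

At 14.7 °C: 173 / (14.7 − 10.7) = 173 / 4.0 = 43.250 d.
At 19.5 °C: 173 / (19.5 − 10.7) = 173 / 8.8 = 19.659 d.
Difference = |43.250 − 19.659| = 23.591 ≈ 23.6 days.

23.6 days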